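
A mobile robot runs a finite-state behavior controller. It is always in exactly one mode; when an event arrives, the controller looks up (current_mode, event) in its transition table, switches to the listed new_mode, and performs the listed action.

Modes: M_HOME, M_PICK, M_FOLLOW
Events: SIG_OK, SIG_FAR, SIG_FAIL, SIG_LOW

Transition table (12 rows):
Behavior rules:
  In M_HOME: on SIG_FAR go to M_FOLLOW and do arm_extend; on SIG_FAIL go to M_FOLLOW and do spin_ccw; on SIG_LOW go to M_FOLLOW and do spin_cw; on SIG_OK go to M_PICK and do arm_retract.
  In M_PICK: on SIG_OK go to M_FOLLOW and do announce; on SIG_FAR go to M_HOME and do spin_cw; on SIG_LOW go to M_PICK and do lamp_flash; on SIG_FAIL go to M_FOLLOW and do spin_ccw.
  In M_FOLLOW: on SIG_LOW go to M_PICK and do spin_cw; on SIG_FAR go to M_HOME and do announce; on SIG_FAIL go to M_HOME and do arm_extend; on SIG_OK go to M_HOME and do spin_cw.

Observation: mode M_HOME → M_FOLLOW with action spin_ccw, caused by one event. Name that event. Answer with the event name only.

SIG_FAIL

try SIG_OK: (M_HOME, SIG_OK) → (M_PICK, arm_retract)
try SIG_FAR: (M_HOME, SIG_FAR) → (M_FOLLOW, arm_extend)
try SIG_FAIL: (M_HOME, SIG_FAIL) → (M_FOLLOW, spin_ccw)  ← matches
try SIG_LOW: (M_HOME, SIG_LOW) → (M_FOLLOW, spin_cw)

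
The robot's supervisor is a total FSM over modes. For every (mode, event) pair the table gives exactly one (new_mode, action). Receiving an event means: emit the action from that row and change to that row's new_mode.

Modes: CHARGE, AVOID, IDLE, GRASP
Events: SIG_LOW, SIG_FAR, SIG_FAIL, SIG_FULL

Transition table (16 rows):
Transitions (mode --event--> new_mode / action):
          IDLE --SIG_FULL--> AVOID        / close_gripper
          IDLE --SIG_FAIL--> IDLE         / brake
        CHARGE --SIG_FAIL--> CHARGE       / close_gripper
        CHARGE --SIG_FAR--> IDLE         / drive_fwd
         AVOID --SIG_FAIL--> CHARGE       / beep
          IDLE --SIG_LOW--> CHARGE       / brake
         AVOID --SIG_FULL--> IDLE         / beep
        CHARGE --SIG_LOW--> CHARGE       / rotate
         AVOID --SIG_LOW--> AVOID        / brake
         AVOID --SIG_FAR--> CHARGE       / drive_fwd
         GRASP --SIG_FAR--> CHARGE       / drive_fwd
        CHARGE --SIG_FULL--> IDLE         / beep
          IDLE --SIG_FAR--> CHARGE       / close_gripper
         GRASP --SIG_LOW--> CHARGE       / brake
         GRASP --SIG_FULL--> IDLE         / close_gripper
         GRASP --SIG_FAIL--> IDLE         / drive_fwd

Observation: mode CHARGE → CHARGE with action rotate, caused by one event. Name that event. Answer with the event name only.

SIG_LOW

try SIG_LOW: (CHARGE, SIG_LOW) → (CHARGE, rotate)  ← matches
try SIG_FAR: (CHARGE, SIG_FAR) → (IDLE, drive_fwd)
try SIG_FAIL: (CHARGE, SIG_FAIL) → (CHARGE, close_gripper)
try SIG_FULL: (CHARGE, SIG_FULL) → (IDLE, beep)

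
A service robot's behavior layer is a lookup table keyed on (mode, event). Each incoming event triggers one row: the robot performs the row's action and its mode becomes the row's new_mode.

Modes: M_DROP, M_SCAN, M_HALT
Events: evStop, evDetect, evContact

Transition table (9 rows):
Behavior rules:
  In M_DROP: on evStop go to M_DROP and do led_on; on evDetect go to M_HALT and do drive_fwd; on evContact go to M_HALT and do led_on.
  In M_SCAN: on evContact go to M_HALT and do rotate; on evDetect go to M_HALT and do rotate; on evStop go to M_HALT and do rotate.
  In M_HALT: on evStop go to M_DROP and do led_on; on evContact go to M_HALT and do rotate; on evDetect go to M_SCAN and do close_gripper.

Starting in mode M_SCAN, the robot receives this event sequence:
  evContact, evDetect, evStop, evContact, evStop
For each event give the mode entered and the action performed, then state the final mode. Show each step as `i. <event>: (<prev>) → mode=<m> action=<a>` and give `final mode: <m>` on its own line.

1. evContact: (M_SCAN) → mode=M_HALT action=rotate
2. evDetect: (M_HALT) → mode=M_SCAN action=close_gripper
3. evStop: (M_SCAN) → mode=M_HALT action=rotate
4. evContact: (M_HALT) → mode=M_HALT action=rotate
5. evStop: (M_HALT) → mode=M_DROP action=led_on

final mode: M_DROP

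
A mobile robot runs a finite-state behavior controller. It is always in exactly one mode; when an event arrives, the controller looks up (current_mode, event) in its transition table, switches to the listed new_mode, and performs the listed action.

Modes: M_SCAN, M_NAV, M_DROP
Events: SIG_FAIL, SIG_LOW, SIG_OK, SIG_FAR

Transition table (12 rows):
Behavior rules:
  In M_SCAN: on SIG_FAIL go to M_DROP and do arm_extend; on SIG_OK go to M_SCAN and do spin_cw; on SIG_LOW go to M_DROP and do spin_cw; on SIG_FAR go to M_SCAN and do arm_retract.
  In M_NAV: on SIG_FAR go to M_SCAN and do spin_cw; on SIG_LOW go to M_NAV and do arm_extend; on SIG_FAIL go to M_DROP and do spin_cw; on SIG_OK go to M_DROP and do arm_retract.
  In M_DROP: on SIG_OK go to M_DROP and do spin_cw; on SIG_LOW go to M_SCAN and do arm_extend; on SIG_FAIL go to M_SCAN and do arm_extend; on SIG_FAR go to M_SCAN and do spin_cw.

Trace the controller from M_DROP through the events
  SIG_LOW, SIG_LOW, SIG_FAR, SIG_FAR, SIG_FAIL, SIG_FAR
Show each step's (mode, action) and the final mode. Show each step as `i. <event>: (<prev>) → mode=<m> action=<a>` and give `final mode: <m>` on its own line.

final mode: M_SCAN

1. SIG_LOW: (M_DROP) → mode=M_SCAN action=arm_extend
2. SIG_LOW: (M_SCAN) → mode=M_DROP action=spin_cw
3. SIG_FAR: (M_DROP) → mode=M_SCAN action=spin_cw
4. SIG_FAR: (M_SCAN) → mode=M_SCAN action=arm_retract
5. SIG_FAIL: (M_SCAN) → mode=M_DROP action=arm_extend
6. SIG_FAR: (M_DROP) → mode=M_SCAN action=spin_cw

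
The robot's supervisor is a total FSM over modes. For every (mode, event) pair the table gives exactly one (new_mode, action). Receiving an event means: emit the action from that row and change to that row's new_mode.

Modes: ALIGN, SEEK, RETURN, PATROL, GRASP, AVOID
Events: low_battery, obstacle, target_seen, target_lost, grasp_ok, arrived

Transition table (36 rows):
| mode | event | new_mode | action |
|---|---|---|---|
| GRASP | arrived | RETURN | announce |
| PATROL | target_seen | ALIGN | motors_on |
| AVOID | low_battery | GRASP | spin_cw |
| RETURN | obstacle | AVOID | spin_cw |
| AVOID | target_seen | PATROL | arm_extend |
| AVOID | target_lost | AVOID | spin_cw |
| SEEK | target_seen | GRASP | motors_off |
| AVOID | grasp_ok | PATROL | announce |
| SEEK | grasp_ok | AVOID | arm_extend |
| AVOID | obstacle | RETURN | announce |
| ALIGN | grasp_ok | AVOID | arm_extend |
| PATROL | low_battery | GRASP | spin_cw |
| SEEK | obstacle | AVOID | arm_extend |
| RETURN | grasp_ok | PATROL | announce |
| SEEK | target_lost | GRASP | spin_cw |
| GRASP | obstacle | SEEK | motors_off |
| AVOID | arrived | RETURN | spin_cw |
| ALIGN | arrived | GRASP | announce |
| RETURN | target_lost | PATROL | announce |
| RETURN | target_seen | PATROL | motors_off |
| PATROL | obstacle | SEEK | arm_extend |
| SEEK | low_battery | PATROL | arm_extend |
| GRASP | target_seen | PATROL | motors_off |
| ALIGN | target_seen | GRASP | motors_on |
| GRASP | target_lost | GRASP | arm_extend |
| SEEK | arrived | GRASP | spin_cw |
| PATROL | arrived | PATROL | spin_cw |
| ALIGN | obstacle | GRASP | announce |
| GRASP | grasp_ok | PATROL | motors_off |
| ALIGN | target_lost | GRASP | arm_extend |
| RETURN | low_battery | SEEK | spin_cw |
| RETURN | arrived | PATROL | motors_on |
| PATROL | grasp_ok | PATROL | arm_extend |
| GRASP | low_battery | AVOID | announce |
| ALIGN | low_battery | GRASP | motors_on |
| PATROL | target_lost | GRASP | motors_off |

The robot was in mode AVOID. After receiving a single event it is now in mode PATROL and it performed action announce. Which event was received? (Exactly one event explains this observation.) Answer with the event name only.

grasp_ok

try low_battery: (AVOID, low_battery) → (GRASP, spin_cw)
try obstacle: (AVOID, obstacle) → (RETURN, announce)
try target_seen: (AVOID, target_seen) → (PATROL, arm_extend)
try target_lost: (AVOID, target_lost) → (AVOID, spin_cw)
try grasp_ok: (AVOID, grasp_ok) → (PATROL, announce)  ← matches
try arrived: (AVOID, arrived) → (RETURN, spin_cw)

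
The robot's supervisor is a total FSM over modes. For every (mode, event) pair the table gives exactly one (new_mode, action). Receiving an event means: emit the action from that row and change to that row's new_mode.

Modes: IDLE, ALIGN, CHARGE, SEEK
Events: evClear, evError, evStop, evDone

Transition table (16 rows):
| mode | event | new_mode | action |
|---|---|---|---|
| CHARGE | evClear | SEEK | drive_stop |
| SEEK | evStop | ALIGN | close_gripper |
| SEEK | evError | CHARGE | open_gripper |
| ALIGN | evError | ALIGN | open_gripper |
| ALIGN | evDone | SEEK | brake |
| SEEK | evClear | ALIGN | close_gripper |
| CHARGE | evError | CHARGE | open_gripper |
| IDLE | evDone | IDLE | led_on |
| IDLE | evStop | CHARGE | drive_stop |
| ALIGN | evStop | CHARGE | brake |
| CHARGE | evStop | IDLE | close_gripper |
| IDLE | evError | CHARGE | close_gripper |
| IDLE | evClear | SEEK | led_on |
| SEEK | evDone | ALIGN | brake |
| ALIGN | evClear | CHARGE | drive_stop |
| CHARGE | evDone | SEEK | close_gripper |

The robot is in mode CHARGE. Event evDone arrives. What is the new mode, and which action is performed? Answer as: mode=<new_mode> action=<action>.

current mode = CHARGE; filter table to that mode:
  (CHARGE, evClear) → (SEEK, drive_stop)
  (CHARGE, evError) → (CHARGE, open_gripper)
  (CHARGE, evStop) → (IDLE, close_gripper)
  (CHARGE, evDone) → (SEEK, close_gripper)  ← event matches
event = evDone selects (SEEK, close_gripper)

mode=SEEK action=close_gripper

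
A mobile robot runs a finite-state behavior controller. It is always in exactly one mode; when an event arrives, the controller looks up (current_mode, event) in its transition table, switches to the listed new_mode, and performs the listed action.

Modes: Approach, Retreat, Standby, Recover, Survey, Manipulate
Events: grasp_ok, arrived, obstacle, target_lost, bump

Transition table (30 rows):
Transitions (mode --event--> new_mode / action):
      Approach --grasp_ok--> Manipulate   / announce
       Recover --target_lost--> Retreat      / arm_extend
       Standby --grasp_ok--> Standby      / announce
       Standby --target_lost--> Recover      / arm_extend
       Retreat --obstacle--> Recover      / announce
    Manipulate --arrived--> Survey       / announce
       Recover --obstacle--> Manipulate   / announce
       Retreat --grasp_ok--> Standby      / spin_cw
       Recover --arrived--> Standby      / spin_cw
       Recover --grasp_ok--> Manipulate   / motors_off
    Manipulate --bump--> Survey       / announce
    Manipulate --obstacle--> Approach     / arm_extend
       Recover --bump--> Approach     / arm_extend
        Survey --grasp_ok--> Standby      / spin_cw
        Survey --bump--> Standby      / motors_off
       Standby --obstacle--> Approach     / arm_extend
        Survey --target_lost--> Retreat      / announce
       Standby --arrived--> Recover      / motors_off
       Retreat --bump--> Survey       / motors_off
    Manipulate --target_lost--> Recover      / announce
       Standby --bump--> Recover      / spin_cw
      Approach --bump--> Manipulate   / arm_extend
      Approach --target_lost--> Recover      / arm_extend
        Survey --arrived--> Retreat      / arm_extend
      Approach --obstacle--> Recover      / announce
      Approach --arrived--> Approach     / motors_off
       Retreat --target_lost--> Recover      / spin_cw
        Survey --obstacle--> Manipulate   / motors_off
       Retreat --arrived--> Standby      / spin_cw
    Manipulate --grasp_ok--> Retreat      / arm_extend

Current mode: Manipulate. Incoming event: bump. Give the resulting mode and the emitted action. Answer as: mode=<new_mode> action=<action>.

mode=Survey action=announce

current mode = Manipulate; filter table to that mode:
  (Manipulate, arrived) → (Survey, announce)
  (Manipulate, bump) → (Survey, announce)  ← event matches
  (Manipulate, obstacle) → (Approach, arm_extend)
  (Manipulate, target_lost) → (Recover, announce)
  (Manipulate, grasp_ok) → (Retreat, arm_extend)
event = bump selects (Survey, announce)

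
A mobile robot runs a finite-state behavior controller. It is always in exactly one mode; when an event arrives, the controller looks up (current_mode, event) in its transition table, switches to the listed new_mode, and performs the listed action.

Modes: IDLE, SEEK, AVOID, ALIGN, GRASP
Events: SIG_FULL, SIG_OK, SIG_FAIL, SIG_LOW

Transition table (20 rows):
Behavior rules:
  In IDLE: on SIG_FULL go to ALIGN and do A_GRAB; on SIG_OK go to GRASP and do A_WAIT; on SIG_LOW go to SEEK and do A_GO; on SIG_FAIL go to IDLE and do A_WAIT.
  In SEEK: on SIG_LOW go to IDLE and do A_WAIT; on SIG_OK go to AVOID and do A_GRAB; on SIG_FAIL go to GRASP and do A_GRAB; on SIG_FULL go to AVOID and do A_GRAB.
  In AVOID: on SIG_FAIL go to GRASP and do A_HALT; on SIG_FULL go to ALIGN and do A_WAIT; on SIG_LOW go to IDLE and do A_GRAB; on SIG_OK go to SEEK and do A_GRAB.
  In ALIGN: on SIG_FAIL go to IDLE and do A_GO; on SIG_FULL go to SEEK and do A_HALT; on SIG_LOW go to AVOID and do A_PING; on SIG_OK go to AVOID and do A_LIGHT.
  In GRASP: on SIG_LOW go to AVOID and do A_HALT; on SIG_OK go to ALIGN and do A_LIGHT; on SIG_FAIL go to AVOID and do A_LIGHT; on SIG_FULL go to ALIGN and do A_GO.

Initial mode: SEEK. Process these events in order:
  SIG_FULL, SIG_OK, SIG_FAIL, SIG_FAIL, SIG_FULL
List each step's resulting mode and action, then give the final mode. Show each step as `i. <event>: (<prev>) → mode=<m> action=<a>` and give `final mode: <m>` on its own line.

1. SIG_FULL: (SEEK) → mode=AVOID action=A_GRAB
2. SIG_OK: (AVOID) → mode=SEEK action=A_GRAB
3. SIG_FAIL: (SEEK) → mode=GRASP action=A_GRAB
4. SIG_FAIL: (GRASP) → mode=AVOID action=A_LIGHT
5. SIG_FULL: (AVOID) → mode=ALIGN action=A_WAIT

final mode: ALIGN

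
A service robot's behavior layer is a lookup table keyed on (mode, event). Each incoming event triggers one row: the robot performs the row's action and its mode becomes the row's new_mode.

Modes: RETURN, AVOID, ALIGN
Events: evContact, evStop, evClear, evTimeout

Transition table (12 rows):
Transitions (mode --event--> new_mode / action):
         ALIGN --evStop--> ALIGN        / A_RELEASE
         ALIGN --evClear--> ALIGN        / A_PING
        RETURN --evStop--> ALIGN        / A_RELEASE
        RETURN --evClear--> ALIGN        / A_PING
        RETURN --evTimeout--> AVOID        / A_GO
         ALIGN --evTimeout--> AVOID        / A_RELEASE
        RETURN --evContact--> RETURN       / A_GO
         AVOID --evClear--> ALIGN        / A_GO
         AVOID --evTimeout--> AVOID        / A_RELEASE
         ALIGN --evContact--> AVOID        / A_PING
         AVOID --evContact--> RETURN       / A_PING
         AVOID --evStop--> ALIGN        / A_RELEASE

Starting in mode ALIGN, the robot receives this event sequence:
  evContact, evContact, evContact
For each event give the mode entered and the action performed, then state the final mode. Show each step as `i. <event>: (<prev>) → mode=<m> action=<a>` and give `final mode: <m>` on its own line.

final mode: RETURN

1. evContact: (ALIGN) → mode=AVOID action=A_PING
2. evContact: (AVOID) → mode=RETURN action=A_PING
3. evContact: (RETURN) → mode=RETURN action=A_GO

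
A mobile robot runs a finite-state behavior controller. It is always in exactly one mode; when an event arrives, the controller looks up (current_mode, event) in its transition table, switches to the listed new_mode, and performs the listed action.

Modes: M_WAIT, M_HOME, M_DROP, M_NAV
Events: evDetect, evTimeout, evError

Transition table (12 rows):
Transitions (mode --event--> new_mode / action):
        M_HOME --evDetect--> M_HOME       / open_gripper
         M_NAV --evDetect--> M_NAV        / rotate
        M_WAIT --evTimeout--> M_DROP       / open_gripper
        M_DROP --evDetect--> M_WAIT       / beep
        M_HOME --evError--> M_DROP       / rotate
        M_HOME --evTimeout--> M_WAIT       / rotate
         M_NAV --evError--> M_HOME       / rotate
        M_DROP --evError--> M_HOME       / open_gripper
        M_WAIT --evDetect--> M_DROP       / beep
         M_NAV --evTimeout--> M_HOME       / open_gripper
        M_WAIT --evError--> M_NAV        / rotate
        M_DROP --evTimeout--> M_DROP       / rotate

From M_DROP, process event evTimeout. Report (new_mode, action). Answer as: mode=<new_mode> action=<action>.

mode=M_DROP action=rotate

current mode = M_DROP; filter table to that mode:
  (M_DROP, evDetect) → (M_WAIT, beep)
  (M_DROP, evError) → (M_HOME, open_gripper)
  (M_DROP, evTimeout) → (M_DROP, rotate)  ← event matches
event = evTimeout selects (M_DROP, rotate)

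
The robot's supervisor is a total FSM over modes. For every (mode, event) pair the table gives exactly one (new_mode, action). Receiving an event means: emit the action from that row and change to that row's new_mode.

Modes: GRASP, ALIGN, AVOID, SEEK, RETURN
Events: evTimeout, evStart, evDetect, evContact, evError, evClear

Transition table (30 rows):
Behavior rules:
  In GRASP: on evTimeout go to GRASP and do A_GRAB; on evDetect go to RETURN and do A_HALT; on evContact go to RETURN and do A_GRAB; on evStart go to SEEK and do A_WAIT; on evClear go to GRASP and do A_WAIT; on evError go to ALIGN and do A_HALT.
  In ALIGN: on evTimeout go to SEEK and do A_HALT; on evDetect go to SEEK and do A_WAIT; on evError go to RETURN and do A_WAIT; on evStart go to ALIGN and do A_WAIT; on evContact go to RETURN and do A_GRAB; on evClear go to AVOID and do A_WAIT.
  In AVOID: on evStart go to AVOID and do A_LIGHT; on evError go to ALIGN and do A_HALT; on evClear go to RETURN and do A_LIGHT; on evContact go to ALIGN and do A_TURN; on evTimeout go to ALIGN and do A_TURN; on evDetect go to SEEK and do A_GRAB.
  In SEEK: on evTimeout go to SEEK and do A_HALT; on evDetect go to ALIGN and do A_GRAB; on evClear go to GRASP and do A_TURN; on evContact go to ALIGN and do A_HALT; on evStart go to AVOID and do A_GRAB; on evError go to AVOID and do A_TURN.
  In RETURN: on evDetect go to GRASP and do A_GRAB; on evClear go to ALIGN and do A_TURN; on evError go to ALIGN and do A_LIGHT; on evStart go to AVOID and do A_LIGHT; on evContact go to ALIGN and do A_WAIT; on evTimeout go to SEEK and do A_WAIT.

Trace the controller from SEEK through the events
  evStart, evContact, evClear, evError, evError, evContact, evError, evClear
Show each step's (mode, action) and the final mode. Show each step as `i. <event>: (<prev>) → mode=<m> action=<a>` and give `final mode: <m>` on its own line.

final mode: ALIGN

1. evStart: (SEEK) → mode=AVOID action=A_GRAB
2. evContact: (AVOID) → mode=ALIGN action=A_TURN
3. evClear: (ALIGN) → mode=AVOID action=A_WAIT
4. evError: (AVOID) → mode=ALIGN action=A_HALT
5. evError: (ALIGN) → mode=RETURN action=A_WAIT
6. evContact: (RETURN) → mode=ALIGN action=A_WAIT
7. evError: (ALIGN) → mode=RETURN action=A_WAIT
8. evClear: (RETURN) → mode=ALIGN action=A_TURN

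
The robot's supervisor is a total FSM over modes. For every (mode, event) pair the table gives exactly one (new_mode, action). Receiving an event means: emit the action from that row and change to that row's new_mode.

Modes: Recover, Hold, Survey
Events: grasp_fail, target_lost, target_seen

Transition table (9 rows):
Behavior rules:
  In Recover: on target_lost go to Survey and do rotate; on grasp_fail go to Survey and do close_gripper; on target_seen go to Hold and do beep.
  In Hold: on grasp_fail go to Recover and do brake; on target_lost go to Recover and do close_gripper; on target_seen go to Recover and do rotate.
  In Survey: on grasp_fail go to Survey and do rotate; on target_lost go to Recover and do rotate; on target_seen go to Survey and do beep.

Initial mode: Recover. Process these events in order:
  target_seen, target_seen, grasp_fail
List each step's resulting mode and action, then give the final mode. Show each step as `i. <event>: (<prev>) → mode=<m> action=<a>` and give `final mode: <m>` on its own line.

final mode: Survey

1. target_seen: (Recover) → mode=Hold action=beep
2. target_seen: (Hold) → mode=Recover action=rotate
3. grasp_fail: (Recover) → mode=Survey action=close_gripper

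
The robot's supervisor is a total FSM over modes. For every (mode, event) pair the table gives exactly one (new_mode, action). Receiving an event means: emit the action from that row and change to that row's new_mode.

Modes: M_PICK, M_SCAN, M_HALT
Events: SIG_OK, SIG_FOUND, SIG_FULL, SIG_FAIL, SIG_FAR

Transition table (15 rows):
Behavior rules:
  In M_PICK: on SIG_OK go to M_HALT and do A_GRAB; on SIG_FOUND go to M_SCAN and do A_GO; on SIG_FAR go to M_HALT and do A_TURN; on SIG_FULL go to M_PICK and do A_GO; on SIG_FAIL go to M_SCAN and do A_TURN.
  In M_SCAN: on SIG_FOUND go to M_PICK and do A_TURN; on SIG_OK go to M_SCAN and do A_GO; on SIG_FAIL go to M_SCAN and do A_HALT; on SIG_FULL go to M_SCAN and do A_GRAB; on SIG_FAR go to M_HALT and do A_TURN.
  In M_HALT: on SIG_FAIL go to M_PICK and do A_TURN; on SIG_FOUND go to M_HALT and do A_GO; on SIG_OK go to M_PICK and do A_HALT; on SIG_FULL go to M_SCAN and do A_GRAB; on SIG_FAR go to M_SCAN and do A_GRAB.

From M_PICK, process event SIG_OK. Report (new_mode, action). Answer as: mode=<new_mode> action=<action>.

current mode = M_PICK; filter table to that mode:
  (M_PICK, SIG_OK) → (M_HALT, A_GRAB)  ← event matches
  (M_PICK, SIG_FOUND) → (M_SCAN, A_GO)
  (M_PICK, SIG_FAR) → (M_HALT, A_TURN)
  (M_PICK, SIG_FULL) → (M_PICK, A_GO)
  (M_PICK, SIG_FAIL) → (M_SCAN, A_TURN)
event = SIG_OK selects (M_HALT, A_GRAB)

mode=M_HALT action=A_GRAB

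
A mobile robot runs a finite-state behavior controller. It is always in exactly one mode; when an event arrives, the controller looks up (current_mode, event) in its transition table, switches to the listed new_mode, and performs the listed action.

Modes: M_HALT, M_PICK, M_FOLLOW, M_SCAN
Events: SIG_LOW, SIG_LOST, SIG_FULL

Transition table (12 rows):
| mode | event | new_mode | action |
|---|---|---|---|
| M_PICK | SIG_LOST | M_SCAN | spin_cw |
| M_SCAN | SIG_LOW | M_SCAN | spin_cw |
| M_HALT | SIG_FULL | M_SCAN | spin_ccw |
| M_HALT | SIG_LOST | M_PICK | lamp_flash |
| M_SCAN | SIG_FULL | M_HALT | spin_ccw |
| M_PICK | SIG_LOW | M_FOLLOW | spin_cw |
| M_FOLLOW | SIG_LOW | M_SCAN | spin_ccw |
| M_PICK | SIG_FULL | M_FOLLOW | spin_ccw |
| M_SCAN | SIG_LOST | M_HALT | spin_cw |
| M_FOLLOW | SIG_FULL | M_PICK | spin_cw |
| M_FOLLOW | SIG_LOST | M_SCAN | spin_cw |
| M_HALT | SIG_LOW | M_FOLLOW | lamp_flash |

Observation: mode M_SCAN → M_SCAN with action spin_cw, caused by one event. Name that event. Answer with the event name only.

SIG_LOW

try SIG_LOW: (M_SCAN, SIG_LOW) → (M_SCAN, spin_cw)  ← matches
try SIG_LOST: (M_SCAN, SIG_LOST) → (M_HALT, spin_cw)
try SIG_FULL: (M_SCAN, SIG_FULL) → (M_HALT, spin_ccw)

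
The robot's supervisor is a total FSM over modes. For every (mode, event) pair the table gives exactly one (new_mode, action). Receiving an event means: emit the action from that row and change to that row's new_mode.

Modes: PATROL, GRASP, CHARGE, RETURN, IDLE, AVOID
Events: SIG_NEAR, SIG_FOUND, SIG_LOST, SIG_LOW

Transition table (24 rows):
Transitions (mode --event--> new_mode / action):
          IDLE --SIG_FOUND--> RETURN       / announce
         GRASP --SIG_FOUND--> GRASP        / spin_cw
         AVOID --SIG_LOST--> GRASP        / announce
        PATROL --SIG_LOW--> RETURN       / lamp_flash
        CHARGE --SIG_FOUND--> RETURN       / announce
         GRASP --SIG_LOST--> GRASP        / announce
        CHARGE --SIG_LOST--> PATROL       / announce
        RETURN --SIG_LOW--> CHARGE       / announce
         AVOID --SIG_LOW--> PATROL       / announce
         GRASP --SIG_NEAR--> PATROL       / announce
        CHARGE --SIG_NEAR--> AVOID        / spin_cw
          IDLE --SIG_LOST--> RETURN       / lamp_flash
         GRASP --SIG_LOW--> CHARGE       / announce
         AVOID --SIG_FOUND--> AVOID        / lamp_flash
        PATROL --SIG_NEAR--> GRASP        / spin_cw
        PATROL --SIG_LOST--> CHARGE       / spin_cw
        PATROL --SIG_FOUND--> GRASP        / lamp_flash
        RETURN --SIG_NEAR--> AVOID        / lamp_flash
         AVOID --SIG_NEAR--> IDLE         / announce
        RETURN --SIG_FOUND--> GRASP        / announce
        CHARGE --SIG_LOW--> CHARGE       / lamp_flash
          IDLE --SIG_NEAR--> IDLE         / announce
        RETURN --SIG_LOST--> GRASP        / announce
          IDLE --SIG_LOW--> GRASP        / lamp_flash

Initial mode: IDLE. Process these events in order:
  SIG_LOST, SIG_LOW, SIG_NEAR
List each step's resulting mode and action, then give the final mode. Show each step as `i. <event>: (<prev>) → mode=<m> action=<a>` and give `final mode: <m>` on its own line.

1. SIG_LOST: (IDLE) → mode=RETURN action=lamp_flash
2. SIG_LOW: (RETURN) → mode=CHARGE action=announce
3. SIG_NEAR: (CHARGE) → mode=AVOID action=spin_cw

final mode: AVOID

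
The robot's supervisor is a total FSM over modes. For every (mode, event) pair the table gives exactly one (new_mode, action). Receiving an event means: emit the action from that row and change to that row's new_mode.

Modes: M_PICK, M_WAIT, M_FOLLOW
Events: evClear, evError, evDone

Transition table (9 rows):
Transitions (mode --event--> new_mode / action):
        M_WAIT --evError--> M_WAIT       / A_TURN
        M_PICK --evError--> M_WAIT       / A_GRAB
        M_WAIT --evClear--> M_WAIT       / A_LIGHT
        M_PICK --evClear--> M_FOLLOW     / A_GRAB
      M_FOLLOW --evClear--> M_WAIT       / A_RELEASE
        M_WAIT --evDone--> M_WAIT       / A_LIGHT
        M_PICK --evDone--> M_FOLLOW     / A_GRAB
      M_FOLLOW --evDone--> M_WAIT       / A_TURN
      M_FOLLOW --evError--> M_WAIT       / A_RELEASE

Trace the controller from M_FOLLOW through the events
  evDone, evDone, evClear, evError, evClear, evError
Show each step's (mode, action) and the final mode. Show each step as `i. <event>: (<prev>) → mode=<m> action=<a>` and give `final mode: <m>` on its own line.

1. evDone: (M_FOLLOW) → mode=M_WAIT action=A_TURN
2. evDone: (M_WAIT) → mode=M_WAIT action=A_LIGHT
3. evClear: (M_WAIT) → mode=M_WAIT action=A_LIGHT
4. evError: (M_WAIT) → mode=M_WAIT action=A_TURN
5. evClear: (M_WAIT) → mode=M_WAIT action=A_LIGHT
6. evError: (M_WAIT) → mode=M_WAIT action=A_TURN

final mode: M_WAIT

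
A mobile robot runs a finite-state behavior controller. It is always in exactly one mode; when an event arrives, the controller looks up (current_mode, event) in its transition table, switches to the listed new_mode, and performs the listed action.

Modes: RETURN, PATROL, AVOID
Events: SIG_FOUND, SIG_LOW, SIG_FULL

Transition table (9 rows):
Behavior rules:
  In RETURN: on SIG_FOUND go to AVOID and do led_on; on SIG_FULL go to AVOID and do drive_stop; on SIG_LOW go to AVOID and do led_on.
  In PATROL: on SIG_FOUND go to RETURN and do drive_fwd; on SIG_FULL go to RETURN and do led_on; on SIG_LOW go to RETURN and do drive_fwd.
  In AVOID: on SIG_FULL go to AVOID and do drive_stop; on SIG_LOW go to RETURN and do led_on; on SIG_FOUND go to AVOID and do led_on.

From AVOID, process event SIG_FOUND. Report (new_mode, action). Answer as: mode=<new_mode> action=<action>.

current mode = AVOID; filter table to that mode:
  (AVOID, SIG_FULL) → (AVOID, drive_stop)
  (AVOID, SIG_LOW) → (RETURN, led_on)
  (AVOID, SIG_FOUND) → (AVOID, led_on)  ← event matches
event = SIG_FOUND selects (AVOID, led_on)

mode=AVOID action=led_on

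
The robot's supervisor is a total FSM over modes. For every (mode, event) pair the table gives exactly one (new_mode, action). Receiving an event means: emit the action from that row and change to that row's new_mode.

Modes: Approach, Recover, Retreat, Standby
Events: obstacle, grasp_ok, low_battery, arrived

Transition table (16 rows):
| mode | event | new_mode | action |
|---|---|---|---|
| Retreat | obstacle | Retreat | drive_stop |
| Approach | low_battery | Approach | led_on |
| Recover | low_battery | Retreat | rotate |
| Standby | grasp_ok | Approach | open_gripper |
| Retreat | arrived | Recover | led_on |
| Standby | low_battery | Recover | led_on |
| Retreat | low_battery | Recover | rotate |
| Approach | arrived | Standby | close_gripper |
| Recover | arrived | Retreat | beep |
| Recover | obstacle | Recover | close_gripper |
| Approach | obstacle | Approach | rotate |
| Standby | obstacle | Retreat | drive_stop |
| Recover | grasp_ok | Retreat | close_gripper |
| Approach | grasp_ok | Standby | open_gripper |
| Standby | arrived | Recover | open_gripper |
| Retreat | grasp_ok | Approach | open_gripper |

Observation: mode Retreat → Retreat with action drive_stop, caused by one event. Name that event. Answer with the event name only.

try obstacle: (Retreat, obstacle) → (Retreat, drive_stop)  ← matches
try grasp_ok: (Retreat, grasp_ok) → (Approach, open_gripper)
try low_battery: (Retreat, low_battery) → (Recover, rotate)
try arrived: (Retreat, arrived) → (Recover, led_on)

obstacle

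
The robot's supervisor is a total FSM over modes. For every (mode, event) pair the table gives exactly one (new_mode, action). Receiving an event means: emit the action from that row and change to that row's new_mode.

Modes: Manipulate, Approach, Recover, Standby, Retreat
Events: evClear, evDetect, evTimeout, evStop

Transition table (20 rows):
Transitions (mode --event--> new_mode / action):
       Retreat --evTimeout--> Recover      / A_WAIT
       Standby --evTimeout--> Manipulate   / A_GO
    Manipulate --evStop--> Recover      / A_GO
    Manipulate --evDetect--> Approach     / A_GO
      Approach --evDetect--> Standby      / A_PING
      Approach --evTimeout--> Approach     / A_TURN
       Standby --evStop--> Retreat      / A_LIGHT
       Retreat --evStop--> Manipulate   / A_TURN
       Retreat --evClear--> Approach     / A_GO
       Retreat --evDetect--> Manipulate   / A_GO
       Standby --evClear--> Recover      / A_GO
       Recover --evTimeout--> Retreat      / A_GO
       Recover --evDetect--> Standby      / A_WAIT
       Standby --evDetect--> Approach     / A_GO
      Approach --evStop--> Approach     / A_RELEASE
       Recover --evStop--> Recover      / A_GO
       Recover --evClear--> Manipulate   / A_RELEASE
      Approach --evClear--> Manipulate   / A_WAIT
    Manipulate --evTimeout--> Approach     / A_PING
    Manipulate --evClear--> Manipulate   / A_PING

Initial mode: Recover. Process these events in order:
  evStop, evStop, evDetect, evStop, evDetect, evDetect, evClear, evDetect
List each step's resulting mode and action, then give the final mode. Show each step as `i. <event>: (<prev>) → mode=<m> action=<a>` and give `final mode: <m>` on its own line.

1. evStop: (Recover) → mode=Recover action=A_GO
2. evStop: (Recover) → mode=Recover action=A_GO
3. evDetect: (Recover) → mode=Standby action=A_WAIT
4. evStop: (Standby) → mode=Retreat action=A_LIGHT
5. evDetect: (Retreat) → mode=Manipulate action=A_GO
6. evDetect: (Manipulate) → mode=Approach action=A_GO
7. evClear: (Approach) → mode=Manipulate action=A_WAIT
8. evDetect: (Manipulate) → mode=Approach action=A_GO

final mode: Approach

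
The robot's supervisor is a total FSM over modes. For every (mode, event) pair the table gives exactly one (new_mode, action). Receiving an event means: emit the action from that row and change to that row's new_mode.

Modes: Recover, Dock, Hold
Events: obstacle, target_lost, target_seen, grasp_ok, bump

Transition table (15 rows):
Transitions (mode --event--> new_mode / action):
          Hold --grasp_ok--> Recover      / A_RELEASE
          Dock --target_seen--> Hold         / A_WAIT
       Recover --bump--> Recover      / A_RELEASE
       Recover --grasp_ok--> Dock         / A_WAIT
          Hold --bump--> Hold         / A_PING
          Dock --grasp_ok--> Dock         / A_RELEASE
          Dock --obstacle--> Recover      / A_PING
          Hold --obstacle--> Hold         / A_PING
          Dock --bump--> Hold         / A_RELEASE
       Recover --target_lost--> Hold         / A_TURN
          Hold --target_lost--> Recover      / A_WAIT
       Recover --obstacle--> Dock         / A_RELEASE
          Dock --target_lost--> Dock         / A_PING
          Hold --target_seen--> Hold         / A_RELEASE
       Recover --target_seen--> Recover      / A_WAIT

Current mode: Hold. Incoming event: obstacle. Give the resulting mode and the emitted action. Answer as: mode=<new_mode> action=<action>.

mode=Hold action=A_PING

current mode = Hold; filter table to that mode:
  (Hold, grasp_ok) → (Recover, A_RELEASE)
  (Hold, bump) → (Hold, A_PING)
  (Hold, obstacle) → (Hold, A_PING)  ← event matches
  (Hold, target_lost) → (Recover, A_WAIT)
  (Hold, target_seen) → (Hold, A_RELEASE)
event = obstacle selects (Hold, A_PING)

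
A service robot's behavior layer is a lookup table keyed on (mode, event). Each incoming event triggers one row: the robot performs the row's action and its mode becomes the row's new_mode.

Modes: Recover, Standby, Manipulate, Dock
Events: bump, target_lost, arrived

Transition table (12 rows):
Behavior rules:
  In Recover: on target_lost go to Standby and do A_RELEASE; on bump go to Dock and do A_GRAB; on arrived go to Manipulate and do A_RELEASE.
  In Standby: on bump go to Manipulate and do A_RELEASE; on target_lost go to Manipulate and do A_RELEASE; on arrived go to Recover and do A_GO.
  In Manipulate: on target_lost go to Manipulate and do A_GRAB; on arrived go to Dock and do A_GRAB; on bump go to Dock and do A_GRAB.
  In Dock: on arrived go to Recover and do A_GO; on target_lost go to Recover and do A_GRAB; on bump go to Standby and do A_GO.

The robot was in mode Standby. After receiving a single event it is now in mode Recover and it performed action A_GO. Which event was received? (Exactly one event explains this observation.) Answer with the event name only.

arrived

try bump: (Standby, bump) → (Manipulate, A_RELEASE)
try target_lost: (Standby, target_lost) → (Manipulate, A_RELEASE)
try arrived: (Standby, arrived) → (Recover, A_GO)  ← matches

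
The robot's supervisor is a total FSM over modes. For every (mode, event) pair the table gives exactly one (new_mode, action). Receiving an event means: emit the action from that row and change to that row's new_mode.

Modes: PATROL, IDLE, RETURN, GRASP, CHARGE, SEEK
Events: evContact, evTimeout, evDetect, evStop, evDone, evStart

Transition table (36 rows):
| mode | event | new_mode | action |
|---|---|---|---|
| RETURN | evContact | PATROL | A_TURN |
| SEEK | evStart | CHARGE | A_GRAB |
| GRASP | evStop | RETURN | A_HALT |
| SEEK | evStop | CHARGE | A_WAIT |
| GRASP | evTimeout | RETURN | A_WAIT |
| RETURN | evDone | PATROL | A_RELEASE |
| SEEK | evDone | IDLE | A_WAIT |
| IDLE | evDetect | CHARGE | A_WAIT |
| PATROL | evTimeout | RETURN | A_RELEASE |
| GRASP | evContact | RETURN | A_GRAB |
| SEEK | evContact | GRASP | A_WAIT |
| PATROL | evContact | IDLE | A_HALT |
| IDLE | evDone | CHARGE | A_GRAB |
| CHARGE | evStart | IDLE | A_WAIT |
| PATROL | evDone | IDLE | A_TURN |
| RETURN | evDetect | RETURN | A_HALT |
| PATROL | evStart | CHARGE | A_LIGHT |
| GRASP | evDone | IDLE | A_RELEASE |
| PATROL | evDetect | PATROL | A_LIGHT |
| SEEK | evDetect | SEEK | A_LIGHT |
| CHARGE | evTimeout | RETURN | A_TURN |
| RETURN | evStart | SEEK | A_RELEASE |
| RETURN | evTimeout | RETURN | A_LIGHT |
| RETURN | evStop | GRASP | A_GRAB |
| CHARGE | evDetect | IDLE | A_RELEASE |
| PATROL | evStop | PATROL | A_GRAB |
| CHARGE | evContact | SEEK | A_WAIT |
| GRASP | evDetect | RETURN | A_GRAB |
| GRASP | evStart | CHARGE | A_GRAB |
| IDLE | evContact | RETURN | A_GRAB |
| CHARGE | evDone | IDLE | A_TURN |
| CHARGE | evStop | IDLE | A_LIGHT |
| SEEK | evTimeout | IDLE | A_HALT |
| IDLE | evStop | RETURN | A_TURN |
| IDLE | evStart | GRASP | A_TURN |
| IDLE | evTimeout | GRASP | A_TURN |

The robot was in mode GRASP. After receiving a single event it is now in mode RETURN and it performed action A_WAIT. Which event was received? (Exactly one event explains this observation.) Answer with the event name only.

evTimeout

try evContact: (GRASP, evContact) → (RETURN, A_GRAB)
try evTimeout: (GRASP, evTimeout) → (RETURN, A_WAIT)  ← matches
try evDetect: (GRASP, evDetect) → (RETURN, A_GRAB)
try evStop: (GRASP, evStop) → (RETURN, A_HALT)
try evDone: (GRASP, evDone) → (IDLE, A_RELEASE)
try evStart: (GRASP, evStart) → (CHARGE, A_GRAB)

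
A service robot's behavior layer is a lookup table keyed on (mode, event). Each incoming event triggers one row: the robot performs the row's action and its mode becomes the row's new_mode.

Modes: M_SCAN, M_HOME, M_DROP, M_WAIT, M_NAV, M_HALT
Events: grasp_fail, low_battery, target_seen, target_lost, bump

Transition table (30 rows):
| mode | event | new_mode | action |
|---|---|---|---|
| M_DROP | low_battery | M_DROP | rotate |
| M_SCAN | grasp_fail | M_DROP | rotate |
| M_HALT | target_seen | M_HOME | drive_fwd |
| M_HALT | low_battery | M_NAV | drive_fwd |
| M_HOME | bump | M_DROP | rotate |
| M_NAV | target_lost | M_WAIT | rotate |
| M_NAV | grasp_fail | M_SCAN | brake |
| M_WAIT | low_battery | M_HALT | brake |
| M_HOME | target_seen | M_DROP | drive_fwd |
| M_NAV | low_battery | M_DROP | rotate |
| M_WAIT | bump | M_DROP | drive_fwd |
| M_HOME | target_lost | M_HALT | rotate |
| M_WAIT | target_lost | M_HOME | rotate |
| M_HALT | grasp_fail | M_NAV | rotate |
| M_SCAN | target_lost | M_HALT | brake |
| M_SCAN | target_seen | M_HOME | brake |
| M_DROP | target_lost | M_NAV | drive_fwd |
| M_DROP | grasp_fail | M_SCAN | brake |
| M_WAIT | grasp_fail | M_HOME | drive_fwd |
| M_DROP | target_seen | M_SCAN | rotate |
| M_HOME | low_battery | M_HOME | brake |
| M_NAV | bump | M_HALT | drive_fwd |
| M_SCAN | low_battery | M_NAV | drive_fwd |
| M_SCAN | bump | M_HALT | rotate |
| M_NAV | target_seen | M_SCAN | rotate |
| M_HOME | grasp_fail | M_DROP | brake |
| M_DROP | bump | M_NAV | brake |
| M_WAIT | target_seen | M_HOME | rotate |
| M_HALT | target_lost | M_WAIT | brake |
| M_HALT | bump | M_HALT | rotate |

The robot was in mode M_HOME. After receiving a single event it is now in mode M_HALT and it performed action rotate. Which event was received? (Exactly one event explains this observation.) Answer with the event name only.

target_lost

try grasp_fail: (M_HOME, grasp_fail) → (M_DROP, brake)
try low_battery: (M_HOME, low_battery) → (M_HOME, brake)
try target_seen: (M_HOME, target_seen) → (M_DROP, drive_fwd)
try target_lost: (M_HOME, target_lost) → (M_HALT, rotate)  ← matches
try bump: (M_HOME, bump) → (M_DROP, rotate)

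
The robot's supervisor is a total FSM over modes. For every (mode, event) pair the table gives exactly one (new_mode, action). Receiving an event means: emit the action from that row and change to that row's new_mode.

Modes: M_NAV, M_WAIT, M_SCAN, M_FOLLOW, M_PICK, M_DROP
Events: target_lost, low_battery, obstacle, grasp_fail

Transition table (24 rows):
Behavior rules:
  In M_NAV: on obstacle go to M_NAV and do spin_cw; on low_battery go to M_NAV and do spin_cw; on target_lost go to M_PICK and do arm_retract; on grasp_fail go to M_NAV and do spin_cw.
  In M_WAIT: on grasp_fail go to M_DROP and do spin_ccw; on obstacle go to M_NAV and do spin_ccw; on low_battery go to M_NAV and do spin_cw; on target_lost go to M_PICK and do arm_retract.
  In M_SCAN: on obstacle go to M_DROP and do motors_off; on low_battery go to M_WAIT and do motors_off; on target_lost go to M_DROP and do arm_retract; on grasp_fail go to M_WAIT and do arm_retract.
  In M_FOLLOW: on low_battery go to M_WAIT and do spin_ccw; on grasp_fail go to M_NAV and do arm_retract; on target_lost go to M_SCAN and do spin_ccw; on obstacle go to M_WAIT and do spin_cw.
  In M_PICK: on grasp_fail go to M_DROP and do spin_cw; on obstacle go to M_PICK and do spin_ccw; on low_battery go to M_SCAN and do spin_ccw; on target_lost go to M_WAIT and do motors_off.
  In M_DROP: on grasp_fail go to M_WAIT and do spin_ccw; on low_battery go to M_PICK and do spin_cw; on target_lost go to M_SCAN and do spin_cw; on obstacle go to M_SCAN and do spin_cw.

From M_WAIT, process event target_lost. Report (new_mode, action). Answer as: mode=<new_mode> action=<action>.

mode=M_PICK action=arm_retract

current mode = M_WAIT; filter table to that mode:
  (M_WAIT, grasp_fail) → (M_DROP, spin_ccw)
  (M_WAIT, obstacle) → (M_NAV, spin_ccw)
  (M_WAIT, low_battery) → (M_NAV, spin_cw)
  (M_WAIT, target_lost) → (M_PICK, arm_retract)  ← event matches
event = target_lost selects (M_PICK, arm_retract)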